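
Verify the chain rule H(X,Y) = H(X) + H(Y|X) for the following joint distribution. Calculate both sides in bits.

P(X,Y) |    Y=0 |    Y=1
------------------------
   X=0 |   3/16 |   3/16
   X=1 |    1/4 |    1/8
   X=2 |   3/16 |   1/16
H(X,Y) = 2.4835, H(X) = 1.5613, H(Y|X) = 0.9222 (all in bits)

Chain rule: H(X,Y) = H(X) + H(Y|X)

Left side — joint entropy directly:
H(X,Y) = -Σ p(x,y) log p(x,y) = 2.4835 bits

Right side — compute H(Y|X) from the conditional distributions:
P(X) = (3/8, 3/8, 1/4), so H(X) = 1.5613 bits
H(Y|X) = Σ_x P(X=x) · H(Y|X=x):
  P(Y|X=0) = (1/2, 1/2), H(Y|X=0) = 1.0000, weight P(X=0) = 3/8
  P(Y|X=1) = (2/3, 1/3), H(Y|X=1) = 0.9183, weight P(X=1) = 3/8
  P(Y|X=2) = (3/4, 1/4), H(Y|X=2) = 0.8113, weight P(X=2) = 1/4
H(Y|X) = 0.9222 bits

H(X) + H(Y|X) = 1.5613 + 0.9222 = 2.4835 bits

Both sides equal 2.4835 bits. ✓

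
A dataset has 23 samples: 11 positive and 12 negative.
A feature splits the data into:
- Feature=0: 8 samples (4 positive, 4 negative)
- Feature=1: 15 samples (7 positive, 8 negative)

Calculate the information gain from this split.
0.0007 bits

Information Gain = H(Y) - H(Y|Feature)

Before split:
P(positive) = 11/23 = 0.4783
H(Y) = 0.9986 bits

After split:
Feature=0: H = 1.0000 bits (weight = 8/23)
Feature=1: H = 0.9968 bits (weight = 15/23)
H(Y|Feature) = (8/23)×1.0000 + (15/23)×0.9968 = 0.9979 bits

Information Gain = 0.9986 - 0.9979 = 0.0007 bits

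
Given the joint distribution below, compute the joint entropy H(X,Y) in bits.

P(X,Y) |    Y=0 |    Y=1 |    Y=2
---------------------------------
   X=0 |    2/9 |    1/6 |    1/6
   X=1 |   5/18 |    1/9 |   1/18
2.4411 bits

Joint entropy is H(X,Y) = -Σ_{x,y} p(x,y) log p(x,y).

Summing over all non-zero entries:
H(X,Y) = -[2/9·log_2(2/9) + 1/6·log_2(1/6) + 1/6·log_2(1/6) + 5/18·log_2(5/18) + 1/9·log_2(1/9) + 1/18·log_2(1/18)]
H(X,Y) = 2.4411 bits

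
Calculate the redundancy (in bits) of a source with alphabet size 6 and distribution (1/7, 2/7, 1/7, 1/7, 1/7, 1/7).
0.0633 bits

Redundancy measures how far a source is from maximum entropy:
R = H_max - H(X)

Maximum entropy for 6 symbols: H_max = log_2(6) = 2.5850 bits
Actual entropy: H(X) = 2.5216 bits
Redundancy: R = 2.5850 - 2.5216 = 0.0633 bits

This redundancy represents potential for compression: the source could be compressed by 0.0633 bits per symbol.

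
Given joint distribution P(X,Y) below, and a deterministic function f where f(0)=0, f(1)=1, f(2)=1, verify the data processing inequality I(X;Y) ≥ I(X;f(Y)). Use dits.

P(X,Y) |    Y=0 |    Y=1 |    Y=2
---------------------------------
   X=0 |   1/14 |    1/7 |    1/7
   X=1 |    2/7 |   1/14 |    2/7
I(X;Y) = 0.0277, I(X;f(Y)) = 0.0136, inequality holds: 0.0277 ≥ 0.0136

Data Processing Inequality: For any Markov chain X → Y → Z, we have I(X;Y) ≥ I(X;Z).

Here Z = f(Y) is a deterministic function of Y, forming X → Y → Z.

Original I(X;Y) = 0.0277 dits

After applying f:
P(X,Z) where Z=f(Y):
- P(X,Z=0) = P(X,Y=0)
- P(X,Z=1) = P(X,Y=1) + P(X,Y=2)

I(X;Z) = I(X;f(Y)) = 0.0136 dits

Verification: 0.0277 ≥ 0.0136 ✓

Information cannot be created by processing; the function f can only lose information about X.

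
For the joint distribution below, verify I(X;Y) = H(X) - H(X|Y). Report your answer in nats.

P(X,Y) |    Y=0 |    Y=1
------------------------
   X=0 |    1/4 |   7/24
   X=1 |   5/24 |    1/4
I(X;Y) = 0.0000 nats

Mutual information has multiple equivalent forms:
- I(X;Y) = H(X) - H(X|Y)
- I(X;Y) = H(Y) - H(Y|X)
- I(X;Y) = H(X) + H(Y) - H(X,Y)

Computing all quantities:
H(X) = 0.6897, H(Y) = 0.6897, H(X,Y) = 1.3793
H(X|Y) = 0.6896, H(Y|X) = 0.6896

Verification:
H(X) - H(X|Y) = 0.6897 - 0.6896 = 0.0000
H(Y) - H(Y|X) = 0.6897 - 0.6896 = 0.0000
H(X) + H(Y) - H(X,Y) = 0.6897 + 0.6897 - 1.3793 = 0.0000

All forms give I(X;Y) = 0.0000 nats. ✓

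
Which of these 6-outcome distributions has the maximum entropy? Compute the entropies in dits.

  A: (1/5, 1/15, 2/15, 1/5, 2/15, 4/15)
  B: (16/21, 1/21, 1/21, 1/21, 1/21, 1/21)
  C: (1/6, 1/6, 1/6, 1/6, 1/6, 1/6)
C

For a discrete distribution over n outcomes, entropy is maximized by the uniform distribution.

Computing entropies:
H(A) = 0.7444 dits
H(B) = 0.4048 dits
H(C) = 0.7782 dits

The uniform distribution (where all probabilities equal 1/6) achieves the maximum entropy of log_10(6) = 0.7782 dits.

Distribution C has the highest entropy.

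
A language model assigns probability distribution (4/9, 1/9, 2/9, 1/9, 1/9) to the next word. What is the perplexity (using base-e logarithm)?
4.1664

Perplexity is e^H (or exp(H) for natural log).

First, H = -Σ p log p = 1.4271 nats
Perplexity = e^1.4271 = 4.1664

Interpretation: The model's uncertainty is equivalent to choosing uniformly among 4.2 options.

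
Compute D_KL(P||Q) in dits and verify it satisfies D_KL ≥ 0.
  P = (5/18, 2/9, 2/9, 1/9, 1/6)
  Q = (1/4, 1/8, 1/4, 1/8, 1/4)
0.0218 dits

KL divergence satisfies the Gibbs inequality: D_KL(P||Q) ≥ 0 for all distributions P, Q.

D_KL(P||Q) = Σ p(x) log(p(x)/q(x))
Term by term:
  x=0: 5/18 × log_10[(5/18)/(1/4)] = 0.0127
  x=1: 2/9 × log_10[(2/9)/(1/8)] = 0.0555
  x=2: 2/9 × log_10[(2/9)/(1/4)] = -0.0114
  x=3: 1/9 × log_10[(1/9)/(1/8)] = -0.0057
  x=4: 1/6 × log_10[(1/6)/(1/4)] = -0.0293
D_KL(P||Q) = 0.0218 dits

D_KL(P||Q) = 0.0218 ≥ 0 ✓

This non-negativity is a fundamental property: relative entropy cannot be negative because it measures how different Q is from P.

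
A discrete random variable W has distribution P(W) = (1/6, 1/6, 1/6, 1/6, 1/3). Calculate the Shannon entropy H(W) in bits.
2.2516 bits

Shannon entropy is H(X) = -Σ p(x) log p(x).

For P = (1/6, 1/6, 1/6, 1/6, 1/3):
H = -1/6 × log_2(1/6) -1/6 × log_2(1/6) -1/6 × log_2(1/6) -1/6 × log_2(1/6) -1/3 × log_2(1/3)
H = 2.2516 bits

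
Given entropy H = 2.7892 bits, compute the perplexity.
6.9125

Perplexity is 2^H (or exp(H) for natural log).

H = 2.7892 bits
Perplexity = 2^2.7892 = 6.9125

Interpretation: The model's uncertainty is equivalent to choosing uniformly among 6.9 options.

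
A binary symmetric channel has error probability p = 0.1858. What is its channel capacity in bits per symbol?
0.3074 bits

For a binary symmetric channel (BSC) with error probability p:
Capacity C = 1 - H(p) bits per symbol

where H(p) = -p log₂(p) - (1-p) log₂(1-p) is the binary entropy function.

H(0.1858) = 0.6926 bits
C = 1 - 0.6926 = 0.3074 bits per symbol

This means we can reliably transmit up to 0.3074 bits of information per channel use.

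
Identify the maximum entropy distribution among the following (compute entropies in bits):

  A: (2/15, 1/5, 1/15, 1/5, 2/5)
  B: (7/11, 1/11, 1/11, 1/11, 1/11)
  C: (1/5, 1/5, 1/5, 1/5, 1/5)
C

For a discrete distribution over n outcomes, entropy is maximized by the uniform distribution.

Computing entropies:
H(A) = 2.1056 bits
H(B) = 1.6729 bits
H(C) = 2.3219 bits

The uniform distribution (where all probabilities equal 1/5) achieves the maximum entropy of log_2(5) = 2.3219 bits.

Distribution C has the highest entropy.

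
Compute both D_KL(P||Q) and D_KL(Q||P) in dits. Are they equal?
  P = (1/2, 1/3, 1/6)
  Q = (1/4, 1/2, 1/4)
D_KL(P||Q) = 0.0625, D_KL(Q||P) = 0.0568

KL divergence is not symmetric: D_KL(P||Q) ≠ D_KL(Q||P) in general.

D_KL(P||Q) = 0.0625 dits
D_KL(Q||P) = 0.0568 dits

No, they are not equal!

This asymmetry is why KL divergence is not a true distance metric.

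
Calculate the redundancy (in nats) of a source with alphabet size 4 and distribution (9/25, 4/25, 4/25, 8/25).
0.0675 nats

Redundancy measures how far a source is from maximum entropy:
R = H_max - H(X)

Maximum entropy for 4 symbols: H_max = log_e(4) = 1.3863 nats
Actual entropy: H(X) = 1.3188 nats
Redundancy: R = 1.3863 - 1.3188 = 0.0675 nats

This redundancy represents potential for compression: the source could be compressed by 0.0675 nats per symbol.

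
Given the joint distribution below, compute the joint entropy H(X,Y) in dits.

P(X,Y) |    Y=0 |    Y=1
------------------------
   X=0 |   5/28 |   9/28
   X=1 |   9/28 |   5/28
0.5841 dits

Joint entropy is H(X,Y) = -Σ_{x,y} p(x,y) log p(x,y).

Summing over all non-zero entries:
H(X,Y) = -[5/28·log_10(5/28) + 9/28·log_10(9/28) + 9/28·log_10(9/28) + 5/28·log_10(5/28)]
H(X,Y) = 0.5841 dits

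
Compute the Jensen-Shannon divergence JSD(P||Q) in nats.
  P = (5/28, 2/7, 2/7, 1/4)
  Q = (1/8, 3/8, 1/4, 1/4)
0.0060 nats

Jensen-Shannon divergence is:
JSD(P||Q) = 0.5 × D_KL(P||M) + 0.5 × D_KL(Q||M)
where M = 0.5 × (P + Q) is the mixture distribution.

M = 0.5 × (5/28, 2/7, 2/7, 1/4) + 0.5 × (1/8, 3/8, 1/4, 1/4) = (0.151786, 0.330357, 0.267857, 1/4)

D_KL(P||M) = 0.0060 nats
D_KL(Q||M) = 0.0060 nats

JSD(P||Q) = 0.5 × 0.0060 + 0.5 × 0.0060 = 0.0060 nats

Unlike KL divergence, JSD is symmetric and bounded: 0 ≤ JSD ≤ log(2).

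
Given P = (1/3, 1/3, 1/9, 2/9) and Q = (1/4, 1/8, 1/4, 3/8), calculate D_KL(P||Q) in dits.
0.0940 dits

KL divergence: D_KL(P||Q) = Σ p(x) log(p(x)/q(x))

Computing term by term:
  x=0: 1/3 × log_10[(1/3)/(1/4)] = 1/3 × 0.1249 = 0.0416
  x=1: 1/3 × log_10[(1/3)/(1/8)] = 1/3 × 0.4260 = 0.1420
  x=2: 1/9 × log_10[(1/9)/(1/4)] = 1/9 × -0.3522 = -0.0391
  x=3: 2/9 × log_10[(2/9)/(3/8)] = 2/9 × -0.2272 = -0.0505

D_KL(P||Q) = 0.0940 dits

Note: KL divergence is always non-negative and equals 0 iff P = Q.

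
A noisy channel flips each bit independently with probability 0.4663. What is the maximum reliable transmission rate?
0.0033 bits

For a binary symmetric channel (BSC) with error probability p:
Capacity C = 1 - H(p) bits per symbol

where H(p) = -p log₂(p) - (1-p) log₂(1-p) is the binary entropy function.

H(0.4663) = 0.9967 bits
C = 1 - 0.9967 = 0.0033 bits per symbol

This means we can reliably transmit up to 0.0033 bits of information per channel use.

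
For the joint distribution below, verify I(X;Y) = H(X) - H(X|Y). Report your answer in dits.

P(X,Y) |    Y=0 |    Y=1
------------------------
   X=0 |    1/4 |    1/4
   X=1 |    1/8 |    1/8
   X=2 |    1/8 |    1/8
I(X;Y) = 0.0000 dits

Mutual information has multiple equivalent forms:
- I(X;Y) = H(X) - H(X|Y)
- I(X;Y) = H(Y) - H(Y|X)
- I(X;Y) = H(X) + H(Y) - H(X,Y)

Computing all quantities:
H(X) = 0.4515, H(Y) = 0.3010, H(X,Y) = 0.7526
H(X|Y) = 0.4515, H(Y|X) = 0.3010

Verification:
H(X) - H(X|Y) = 0.4515 - 0.4515 = 0.0000
H(Y) - H(Y|X) = 0.3010 - 0.3010 = 0.0000
H(X) + H(Y) - H(X,Y) = 0.4515 + 0.3010 - 0.7526 = 0.0000

All forms give I(X;Y) = 0.0000 dits. ✓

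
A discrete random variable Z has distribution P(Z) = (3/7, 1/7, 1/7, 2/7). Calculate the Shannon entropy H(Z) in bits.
1.8424 bits

Shannon entropy is H(X) = -Σ p(x) log p(x).

For P = (3/7, 1/7, 1/7, 2/7):
H = -3/7 × log_2(3/7) -1/7 × log_2(1/7) -1/7 × log_2(1/7) -2/7 × log_2(2/7)
H = 1.8424 bits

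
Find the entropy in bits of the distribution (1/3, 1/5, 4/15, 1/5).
1.9656 bits

Shannon entropy is H(X) = -Σ p(x) log p(x).

For P = (1/3, 1/5, 4/15, 1/5):
H = -1/3 × log_2(1/3) -1/5 × log_2(1/5) -4/15 × log_2(4/15) -1/5 × log_2(1/5)
H = 1.9656 bits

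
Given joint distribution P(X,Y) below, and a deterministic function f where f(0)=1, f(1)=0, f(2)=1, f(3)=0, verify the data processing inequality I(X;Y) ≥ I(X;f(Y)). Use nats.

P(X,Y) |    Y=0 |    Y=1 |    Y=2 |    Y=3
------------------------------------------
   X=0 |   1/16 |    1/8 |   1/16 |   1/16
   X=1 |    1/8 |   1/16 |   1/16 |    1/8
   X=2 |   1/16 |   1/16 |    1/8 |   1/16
I(X;Y) = 0.0551, I(X;f(Y)) = 0.0126, inequality holds: 0.0551 ≥ 0.0126

Data Processing Inequality: For any Markov chain X → Y → Z, we have I(X;Y) ≥ I(X;Z).

Here Z = f(Y) is a deterministic function of Y, forming X → Y → Z.

Original I(X;Y) = 0.0551 nats

After applying f:
P(X,Z) where Z=f(Y):
- P(X,Z=0) = P(X,Y=1) + P(X,Y=3)
- P(X,Z=1) = P(X,Y=0) + P(X,Y=2)

I(X;Z) = I(X;f(Y)) = 0.0126 nats

Verification: 0.0551 ≥ 0.0126 ✓

Information cannot be created by processing; the function f can only lose information about X.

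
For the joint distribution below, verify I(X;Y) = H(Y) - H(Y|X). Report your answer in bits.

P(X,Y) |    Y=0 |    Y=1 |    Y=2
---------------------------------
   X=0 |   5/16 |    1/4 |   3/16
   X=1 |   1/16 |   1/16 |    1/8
I(X;Y) = 0.0385 bits

Mutual information has multiple equivalent forms:
- I(X;Y) = H(X) - H(X|Y)
- I(X;Y) = H(Y) - H(Y|X)
- I(X;Y) = H(X) + H(Y) - H(X,Y)

Computing all quantities:
H(X) = 0.8113, H(Y) = 1.5794, H(X,Y) = 2.3522
H(X|Y) = 0.7728, H(Y|X) = 1.5409

Verification:
H(X) - H(X|Y) = 0.8113 - 0.7728 = 0.0385
H(Y) - H(Y|X) = 1.5794 - 1.5409 = 0.0385
H(X) + H(Y) - H(X,Y) = 0.8113 + 1.5794 - 2.3522 = 0.0385

All forms give I(X;Y) = 0.0385 bits. ✓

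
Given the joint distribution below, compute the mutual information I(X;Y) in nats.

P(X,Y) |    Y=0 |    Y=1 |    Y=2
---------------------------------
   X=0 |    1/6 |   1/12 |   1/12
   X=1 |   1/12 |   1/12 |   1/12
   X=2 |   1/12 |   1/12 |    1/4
0.0604 nats

Mutual information: I(X;Y) = H(X) + H(Y) - H(X,Y)

Marginals:
P(X) = (1/3, 1/4, 5/12), H(X) = 1.0776 nats
P(Y) = (1/3, 1/4, 5/12), H(Y) = 1.0776 nats

Joint entropy: H(X,Y) = 2.0947 nats

I(X;Y) = 1.0776 + 1.0776 - 2.0947 = 0.0604 nats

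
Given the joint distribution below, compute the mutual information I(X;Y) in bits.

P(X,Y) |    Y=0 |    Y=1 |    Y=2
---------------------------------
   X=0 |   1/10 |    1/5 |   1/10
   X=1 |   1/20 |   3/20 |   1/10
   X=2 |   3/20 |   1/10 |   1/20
0.0640 bits

Mutual information: I(X;Y) = H(X) + H(Y) - H(X,Y)

Marginals:
P(X) = (2/5, 3/10, 3/10), H(X) = 1.5710 bits
P(Y) = (3/10, 9/20, 1/4), H(Y) = 1.5395 bits

Joint entropy: H(X,Y) = 3.0464 bits

I(X;Y) = 1.5710 + 1.5395 - 3.0464 = 0.0640 bits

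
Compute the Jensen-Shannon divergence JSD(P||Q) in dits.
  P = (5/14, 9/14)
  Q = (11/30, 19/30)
0.0000 dits

Jensen-Shannon divergence is:
JSD(P||Q) = 0.5 × D_KL(P||M) + 0.5 × D_KL(Q||M)
where M = 0.5 × (P + Q) is the mixture distribution.

M = 0.5 × (5/14, 9/14) + 0.5 × (11/30, 19/30) = (0.361905, 0.638095)

D_KL(P||M) = 0.0000 dits
D_KL(Q||M) = 0.0000 dits

JSD(P||Q) = 0.5 × 0.0000 + 0.5 × 0.0000 = 0.0000 dits

Unlike KL divergence, JSD is symmetric and bounded: 0 ≤ JSD ≤ log(2).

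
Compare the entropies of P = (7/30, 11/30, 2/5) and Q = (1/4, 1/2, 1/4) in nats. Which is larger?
P

Computing entropies in nats:
H(P) = 1.0740
H(Q) = 1.0397

Distribution P has higher entropy.

Intuition: The distribution closer to uniform (more spread out) has higher entropy.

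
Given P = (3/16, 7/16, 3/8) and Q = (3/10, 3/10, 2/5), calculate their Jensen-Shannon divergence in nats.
0.0132 nats

Jensen-Shannon divergence is:
JSD(P||Q) = 0.5 × D_KL(P||M) + 0.5 × D_KL(Q||M)
where M = 0.5 × (P + Q) is the mixture distribution.

M = 0.5 × (3/16, 7/16, 3/8) + 0.5 × (3/10, 3/10, 2/5) = (0.24375, 0.36875, 0.3875)

D_KL(P||M) = 0.0133 nats
D_KL(Q||M) = 0.0131 nats

JSD(P||Q) = 0.5 × 0.0133 + 0.5 × 0.0131 = 0.0132 nats

Unlike KL divergence, JSD is symmetric and bounded: 0 ≤ JSD ≤ log(2).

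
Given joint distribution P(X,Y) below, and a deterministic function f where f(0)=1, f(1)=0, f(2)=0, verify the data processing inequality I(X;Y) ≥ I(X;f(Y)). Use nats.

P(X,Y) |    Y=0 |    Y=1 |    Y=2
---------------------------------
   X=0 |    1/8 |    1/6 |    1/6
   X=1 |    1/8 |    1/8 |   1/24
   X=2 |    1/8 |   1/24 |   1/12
I(X;Y) = 0.0480, I(X;f(Y)) = 0.0205, inequality holds: 0.0480 ≥ 0.0205

Data Processing Inequality: For any Markov chain X → Y → Z, we have I(X;Y) ≥ I(X;Z).

Here Z = f(Y) is a deterministic function of Y, forming X → Y → Z.

Original I(X;Y) = 0.0480 nats

After applying f:
P(X,Z) where Z=f(Y):
- P(X,Z=0) = P(X,Y=1) + P(X,Y=2)
- P(X,Z=1) = P(X,Y=0)

I(X;Z) = I(X;f(Y)) = 0.0205 nats

Verification: 0.0480 ≥ 0.0205 ✓

Information cannot be created by processing; the function f can only lose information about X.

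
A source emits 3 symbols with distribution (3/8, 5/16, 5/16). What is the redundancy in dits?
0.0017 dits

Redundancy measures how far a source is from maximum entropy:
R = H_max - H(X)

Maximum entropy for 3 symbols: H_max = log_10(3) = 0.4771 dits
Actual entropy: H(X) = 0.4755 dits
Redundancy: R = 0.4771 - 0.4755 = 0.0017 dits

This redundancy represents potential for compression: the source could be compressed by 0.0017 dits per symbol.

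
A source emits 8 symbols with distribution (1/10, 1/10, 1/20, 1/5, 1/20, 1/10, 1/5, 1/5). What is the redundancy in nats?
0.1234 nats

Redundancy measures how far a source is from maximum entropy:
R = H_max - H(X)

Maximum entropy for 8 symbols: H_max = log_e(8) = 2.0794 nats
Actual entropy: H(X) = 1.9560 nats
Redundancy: R = 2.0794 - 1.9560 = 0.1234 nats

This redundancy represents potential for compression: the source could be compressed by 0.1234 nats per symbol.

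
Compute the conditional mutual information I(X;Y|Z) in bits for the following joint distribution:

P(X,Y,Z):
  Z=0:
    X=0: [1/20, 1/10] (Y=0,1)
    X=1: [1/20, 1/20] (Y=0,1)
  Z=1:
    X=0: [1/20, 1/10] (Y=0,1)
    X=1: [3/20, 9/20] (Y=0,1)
0.0080 bits

Conditional mutual information: I(X;Y|Z) = H(X|Z) + H(Y|Z) - H(X,Y|Z)

H(Z) = 0.8113
H(X,Z) = 1.5955 → H(X|Z) = 0.7842
H(Y,Z) = 1.6815 → H(Y|Z) = 0.8702
H(X,Y,Z) = 2.4577 → H(X,Y|Z) = 1.6464

I(X;Y|Z) = 0.7842 + 0.8702 - 1.6464 = 0.0080 bits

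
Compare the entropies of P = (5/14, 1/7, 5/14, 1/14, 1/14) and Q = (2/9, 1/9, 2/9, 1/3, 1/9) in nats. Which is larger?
Q

Computing entropies in nats:
H(P) = 1.3904
H(Q) = 1.5230

Distribution Q has higher entropy.

Intuition: The distribution closer to uniform (more spread out) has higher entropy.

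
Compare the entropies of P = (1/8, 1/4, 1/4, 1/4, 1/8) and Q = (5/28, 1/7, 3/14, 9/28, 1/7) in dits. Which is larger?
P

Computing entropies in dits:
H(P) = 0.6773
H(Q) = 0.6769

Distribution P has higher entropy.

Intuition: The distribution closer to uniform (more spread out) has higher entropy.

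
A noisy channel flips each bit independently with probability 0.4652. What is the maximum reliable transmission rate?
0.0035 bits

For a binary symmetric channel (BSC) with error probability p:
Capacity C = 1 - H(p) bits per symbol

where H(p) = -p log₂(p) - (1-p) log₂(1-p) is the binary entropy function.

H(0.4652) = 0.9965 bits
C = 1 - 0.9965 = 0.0035 bits per symbol

This means we can reliably transmit up to 0.0035 bits of information per channel use.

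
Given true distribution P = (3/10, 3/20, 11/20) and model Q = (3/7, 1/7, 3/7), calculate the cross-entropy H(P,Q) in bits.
1.4601 bits

Cross-entropy: H(P,Q) = -Σ p(x) log q(x)

Alternatively: H(P,Q) = H(P) + D_KL(P||Q)
H(P) = 1.4060 bits
D_KL(P||Q) = 0.0541 bits

H(P,Q) = 1.4060 + 0.0541 = 1.4601 bits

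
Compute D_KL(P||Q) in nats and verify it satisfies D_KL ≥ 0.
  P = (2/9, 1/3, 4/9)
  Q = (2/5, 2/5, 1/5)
0.1635 nats

KL divergence satisfies the Gibbs inequality: D_KL(P||Q) ≥ 0 for all distributions P, Q.

D_KL(P||Q) = Σ p(x) log(p(x)/q(x))
Term by term:
  x=0: 2/9 × log_e[(2/9)/(2/5)] = -0.1306
  x=1: 1/3 × log_e[(1/3)/(2/5)] = -0.0608
  x=2: 4/9 × log_e[(4/9)/(1/5)] = 0.3549
D_KL(P||Q) = 0.1635 nats

D_KL(P||Q) = 0.1635 ≥ 0 ✓

This non-negativity is a fundamental property: relative entropy cannot be negative because it measures how different Q is from P.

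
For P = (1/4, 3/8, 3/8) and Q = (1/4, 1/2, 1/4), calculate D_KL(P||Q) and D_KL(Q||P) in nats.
D_KL(P||Q) = 0.0442, D_KL(Q||P) = 0.0425

KL divergence is not symmetric: D_KL(P||Q) ≠ D_KL(Q||P) in general.

D_KL(P||Q) = 0.0442 nats
D_KL(Q||P) = 0.0425 nats

No, they are not equal!

This asymmetry is why KL divergence is not a true distance metric.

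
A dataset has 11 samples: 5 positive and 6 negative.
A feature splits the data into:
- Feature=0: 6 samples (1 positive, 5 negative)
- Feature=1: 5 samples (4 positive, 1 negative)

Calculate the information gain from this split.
0.3113 bits

Information Gain = H(Y) - H(Y|Feature)

Before split:
P(positive) = 5/11 = 0.4545
H(Y) = 0.9940 bits

After split:
Feature=0: H = 0.6500 bits (weight = 6/11)
Feature=1: H = 0.7219 bits (weight = 5/11)
H(Y|Feature) = (6/11)×0.6500 + (5/11)×0.7219 = 0.6827 bits

Information Gain = 0.9940 - 0.6827 = 0.3113 bits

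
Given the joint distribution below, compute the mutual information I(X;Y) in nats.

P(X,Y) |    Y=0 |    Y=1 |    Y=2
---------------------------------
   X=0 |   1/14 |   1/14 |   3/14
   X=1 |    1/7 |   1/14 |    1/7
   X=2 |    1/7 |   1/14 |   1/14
0.0477 nats

Mutual information: I(X;Y) = H(X) + H(Y) - H(X,Y)

Marginals:
P(X) = (5/14, 5/14, 2/7), H(X) = 1.0934 nats
P(Y) = (5/14, 3/14, 3/7), H(Y) = 1.0609 nats

Joint entropy: H(X,Y) = 2.1066 nats

I(X;Y) = 1.0934 + 1.0609 - 2.1066 = 0.0477 nats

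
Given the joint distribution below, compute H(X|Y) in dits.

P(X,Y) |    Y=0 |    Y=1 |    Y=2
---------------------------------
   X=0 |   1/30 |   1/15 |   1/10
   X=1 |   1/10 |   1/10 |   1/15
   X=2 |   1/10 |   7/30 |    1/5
0.4269 dits

Using the chain rule: H(X|Y) = H(X,Y) - H(Y)

First, compute H(X,Y) = 0.8933 dits

Marginal P(Y) = (7/30, 2/5, 11/30)
H(Y) = 0.4664 dits

H(X|Y) = H(X,Y) - H(Y) = 0.8933 - 0.4664 = 0.4269 dits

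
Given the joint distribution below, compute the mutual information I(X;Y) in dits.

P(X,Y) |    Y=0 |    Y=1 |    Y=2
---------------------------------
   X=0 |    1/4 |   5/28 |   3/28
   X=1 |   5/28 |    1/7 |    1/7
0.0035 dits

Mutual information: I(X;Y) = H(X) + H(Y) - H(X,Y)

Marginals:
P(X) = (15/28, 13/28), H(X) = 0.2999 dits
P(Y) = (3/7, 9/28, 1/4), H(Y) = 0.4667 dits

Joint entropy: H(X,Y) = 0.7631 dits

I(X;Y) = 0.2999 + 0.4667 - 0.7631 = 0.0035 dits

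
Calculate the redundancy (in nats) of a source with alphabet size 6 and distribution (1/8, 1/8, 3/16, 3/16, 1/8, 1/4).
0.0377 nats

Redundancy measures how far a source is from maximum entropy:
R = H_max - H(X)

Maximum entropy for 6 symbols: H_max = log_e(6) = 1.7918 nats
Actual entropy: H(X) = 1.7541 nats
Redundancy: R = 1.7918 - 1.7541 = 0.0377 nats

This redundancy represents potential for compression: the source could be compressed by 0.0377 nats per symbol.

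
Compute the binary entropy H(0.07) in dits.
0.1102 dits

The binary entropy function is:
H(p) = -p log(p) - (1-p) log(1-p)

H(0.07) = -0.07 × log_10(0.07) - 0.93 × log_10(0.93)
H(0.07) = 0.1102 dits

Note: Binary entropy is maximized at p=0.5 (H=1 bit) and minimized at p=0 or p=1 (H=0).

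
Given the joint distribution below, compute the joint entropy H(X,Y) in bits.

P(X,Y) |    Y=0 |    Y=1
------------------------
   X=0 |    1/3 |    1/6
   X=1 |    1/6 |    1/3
1.9183 bits

Joint entropy is H(X,Y) = -Σ_{x,y} p(x,y) log p(x,y).

Summing over all non-zero entries:
H(X,Y) = -[1/3·log_2(1/3) + 1/6·log_2(1/6) + 1/6·log_2(1/6) + 1/3·log_2(1/3)]
H(X,Y) = 1.9183 bits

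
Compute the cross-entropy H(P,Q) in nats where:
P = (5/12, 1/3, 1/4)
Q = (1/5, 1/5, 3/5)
1.3348 nats

Cross-entropy: H(P,Q) = -Σ p(x) log q(x)

Alternatively: H(P,Q) = H(P) + D_KL(P||Q)
H(P) = 1.0776 nats
D_KL(P||Q) = 0.2572 nats

H(P,Q) = 1.0776 + 0.2572 = 1.3348 nats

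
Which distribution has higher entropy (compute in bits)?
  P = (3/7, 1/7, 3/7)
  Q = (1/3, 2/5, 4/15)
Q

Computing entropies in bits:
H(P) = 1.4488
H(Q) = 1.5656

Distribution Q has higher entropy.

Intuition: The distribution closer to uniform (more spread out) has higher entropy.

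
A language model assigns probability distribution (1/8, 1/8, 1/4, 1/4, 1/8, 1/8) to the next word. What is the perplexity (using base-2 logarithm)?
5.6569

Perplexity is 2^H (or exp(H) for natural log).

First, H = -Σ p log p = 2.5000 bits
Perplexity = 2^2.5000 = 5.6569

Interpretation: The model's uncertainty is equivalent to choosing uniformly among 5.7 options.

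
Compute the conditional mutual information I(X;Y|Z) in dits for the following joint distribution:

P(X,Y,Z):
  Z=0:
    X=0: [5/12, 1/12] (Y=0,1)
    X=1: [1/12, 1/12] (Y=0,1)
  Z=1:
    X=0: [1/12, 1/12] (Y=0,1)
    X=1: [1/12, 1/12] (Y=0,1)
0.0148 dits

Conditional mutual information: I(X;Y|Z) = H(X|Z) + H(Y|Z) - H(X,Y|Z)

H(Z) = 0.2764
H(X,Z) = 0.5396 → H(X|Z) = 0.2632
H(Y,Z) = 0.5396 → H(Y|Z) = 0.2632
H(X,Y,Z) = 0.7879 → H(X,Y|Z) = 0.5115

I(X;Y|Z) = 0.2632 + 0.2632 - 0.5115 = 0.0148 dits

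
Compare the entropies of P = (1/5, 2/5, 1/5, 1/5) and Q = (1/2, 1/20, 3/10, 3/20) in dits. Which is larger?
P

Computing entropies in dits:
H(P) = 0.5786
H(Q) = 0.4960

Distribution P has higher entropy.

Intuition: The distribution closer to uniform (more spread out) has higher entropy.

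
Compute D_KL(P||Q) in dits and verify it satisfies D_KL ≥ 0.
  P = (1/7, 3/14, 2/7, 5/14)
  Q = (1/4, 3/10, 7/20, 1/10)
0.1062 dits

KL divergence satisfies the Gibbs inequality: D_KL(P||Q) ≥ 0 for all distributions P, Q.

D_KL(P||Q) = Σ p(x) log(p(x)/q(x))
Term by term:
  x=0: 1/7 × log_10[(1/7)/(1/4)] = -0.0347
  x=1: 3/14 × log_10[(3/14)/(3/10)] = -0.0313
  x=2: 2/7 × log_10[(2/7)/(7/20)] = -0.0252
  x=3: 5/14 × log_10[(5/14)/(1/10)] = 0.1974
D_KL(P||Q) = 0.1062 dits

D_KL(P||Q) = 0.1062 ≥ 0 ✓

This non-negativity is a fundamental property: relative entropy cannot be negative because it measures how different Q is from P.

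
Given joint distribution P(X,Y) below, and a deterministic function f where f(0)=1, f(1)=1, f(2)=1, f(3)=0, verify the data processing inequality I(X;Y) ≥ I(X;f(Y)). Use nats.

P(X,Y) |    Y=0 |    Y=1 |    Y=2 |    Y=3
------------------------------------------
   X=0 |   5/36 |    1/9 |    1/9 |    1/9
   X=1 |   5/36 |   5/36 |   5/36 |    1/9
I(X;Y) = 0.0015, I(X;f(Y)) = 0.0004, inequality holds: 0.0015 ≥ 0.0004

Data Processing Inequality: For any Markov chain X → Y → Z, we have I(X;Y) ≥ I(X;Z).

Here Z = f(Y) is a deterministic function of Y, forming X → Y → Z.

Original I(X;Y) = 0.0015 nats

After applying f:
P(X,Z) where Z=f(Y):
- P(X,Z=0) = P(X,Y=3)
- P(X,Z=1) = P(X,Y=0) + P(X,Y=1) + P(X,Y=2)

I(X;Z) = I(X;f(Y)) = 0.0004 nats

Verification: 0.0015 ≥ 0.0004 ✓

Information cannot be created by processing; the function f can only lose information about X.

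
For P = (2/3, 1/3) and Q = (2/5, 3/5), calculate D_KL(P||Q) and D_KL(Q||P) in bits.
D_KL(P||Q) = 0.2086, D_KL(Q||P) = 0.2140

KL divergence is not symmetric: D_KL(P||Q) ≠ D_KL(Q||P) in general.

D_KL(P||Q) = 0.2086 bits
D_KL(Q||P) = 0.2140 bits

No, they are not equal!

This asymmetry is why KL divergence is not a true distance metric.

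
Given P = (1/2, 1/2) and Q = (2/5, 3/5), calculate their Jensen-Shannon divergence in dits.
0.0022 dits

Jensen-Shannon divergence is:
JSD(P||Q) = 0.5 × D_KL(P||M) + 0.5 × D_KL(Q||M)
where M = 0.5 × (P + Q) is the mixture distribution.

M = 0.5 × (1/2, 1/2) + 0.5 × (2/5, 3/5) = (9/20, 11/20)

D_KL(P||M) = 0.0022 dits
D_KL(Q||M) = 0.0022 dits

JSD(P||Q) = 0.5 × 0.0022 + 0.5 × 0.0022 = 0.0022 dits

Unlike KL divergence, JSD is symmetric and bounded: 0 ≤ JSD ≤ log(2).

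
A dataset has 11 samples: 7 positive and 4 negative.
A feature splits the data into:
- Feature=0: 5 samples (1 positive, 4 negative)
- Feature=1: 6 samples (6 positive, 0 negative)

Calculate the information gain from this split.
0.6175 bits

Information Gain = H(Y) - H(Y|Feature)

Before split:
P(positive) = 7/11 = 0.6364
H(Y) = 0.9457 bits

After split:
Feature=0: H = 0.7219 bits (weight = 5/11)
Feature=1: H = 0.0000 bits (weight = 6/11)
H(Y|Feature) = (5/11)×0.7219 + (6/11)×0.0000 = 0.3281 bits

Information Gain = 0.9457 - 0.3281 = 0.6175 bits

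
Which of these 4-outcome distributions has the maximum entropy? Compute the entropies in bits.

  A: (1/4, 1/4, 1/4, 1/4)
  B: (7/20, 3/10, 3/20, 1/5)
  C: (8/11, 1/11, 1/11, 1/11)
A

For a discrete distribution over n outcomes, entropy is maximized by the uniform distribution.

Computing entropies:
H(A) = 2.0000 bits
H(B) = 1.9261 bits
H(C) = 1.2776 bits

The uniform distribution (where all probabilities equal 1/4) achieves the maximum entropy of log_2(4) = 2.0000 bits.

Distribution A has the highest entropy.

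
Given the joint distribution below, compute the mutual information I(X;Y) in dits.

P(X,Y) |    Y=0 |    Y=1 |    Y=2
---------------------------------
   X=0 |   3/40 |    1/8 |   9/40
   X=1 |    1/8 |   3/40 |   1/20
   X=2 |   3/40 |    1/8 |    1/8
0.0236 dits

Mutual information: I(X;Y) = H(X) + H(Y) - H(X,Y)

Marginals:
P(X) = (17/40, 1/4, 13/40), H(X) = 0.4671 dits
P(Y) = (11/40, 13/40, 2/5), H(Y) = 0.4720 dits

Joint entropy: H(X,Y) = 0.9155 dits

I(X;Y) = 0.4671 + 0.4720 - 0.9155 = 0.0236 dits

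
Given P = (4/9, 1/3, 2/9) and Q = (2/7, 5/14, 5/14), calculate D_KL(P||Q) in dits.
0.0295 dits

KL divergence: D_KL(P||Q) = Σ p(x) log(p(x)/q(x))

Computing term by term:
  x=0: 4/9 × log_10[(4/9)/(2/7)] = 4/9 × 0.1919 = 0.0853
  x=1: 1/3 × log_10[(1/3)/(5/14)] = 1/3 × -0.0300 = -0.0100
  x=2: 2/9 × log_10[(2/9)/(5/14)] = 2/9 × -0.2061 = -0.0458

D_KL(P||Q) = 0.0295 dits

Note: KL divergence is always non-negative and equals 0 iff P = Q.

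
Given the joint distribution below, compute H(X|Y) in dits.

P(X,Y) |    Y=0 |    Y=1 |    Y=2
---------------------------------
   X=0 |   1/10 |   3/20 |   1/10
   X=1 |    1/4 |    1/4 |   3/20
0.2789 dits

Using the chain rule: H(X|Y) = H(X,Y) - H(Y)

First, compute H(X,Y) = 0.7482 dits

Marginal P(Y) = (7/20, 2/5, 1/4)
H(Y) = 0.4693 dits

H(X|Y) = H(X,Y) - H(Y) = 0.7482 - 0.4693 = 0.2789 dits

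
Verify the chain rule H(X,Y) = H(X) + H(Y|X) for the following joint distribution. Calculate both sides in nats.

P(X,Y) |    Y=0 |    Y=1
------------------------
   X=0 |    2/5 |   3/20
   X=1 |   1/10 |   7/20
H(X,Y) = 1.2488, H(X) = 0.6881, H(Y|X) = 0.5606 (all in nats)

Chain rule: H(X,Y) = H(X) + H(Y|X)

Left side — joint entropy directly:
H(X,Y) = -Σ p(x,y) log p(x,y) = 1.2488 nats

Right side — compute H(Y|X) from the conditional distributions:
P(X) = (11/20, 9/20), so H(X) = 0.6881 nats
H(Y|X) = Σ_x P(X=x) · H(Y|X=x):
  P(Y|X=0) = (8/11, 3/11), H(Y|X=0) = 0.5860, weight P(X=0) = 11/20
  P(Y|X=1) = (2/9, 7/9), H(Y|X=1) = 0.5297, weight P(X=1) = 9/20
H(Y|X) = 0.5606 nats

H(X) + H(Y|X) = 0.6881 + 0.5606 = 1.2488 nats

Both sides equal 1.2488 nats. ✓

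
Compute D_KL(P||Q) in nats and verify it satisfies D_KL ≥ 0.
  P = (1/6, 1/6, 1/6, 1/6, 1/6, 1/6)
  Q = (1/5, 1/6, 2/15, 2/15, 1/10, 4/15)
0.0508 nats

KL divergence satisfies the Gibbs inequality: D_KL(P||Q) ≥ 0 for all distributions P, Q.

D_KL(P||Q) = Σ p(x) log(p(x)/q(x))
Term by term:
  x=0: 1/6 × log_e[(1/6)/(1/5)] = -0.0304
  x=1: 1/6 × log_e[(1/6)/(1/6)] = 0.0000
  x=2: 1/6 × log_e[(1/6)/(2/15)] = 0.0372
  x=3: 1/6 × log_e[(1/6)/(2/15)] = 0.0372
  x=4: 1/6 × log_e[(1/6)/(1/10)] = 0.0851
  x=5: 1/6 × log_e[(1/6)/(4/15)] = -0.0783
D_KL(P||Q) = 0.0508 nats

D_KL(P||Q) = 0.0508 ≥ 0 ✓

This non-negativity is a fundamental property: relative entropy cannot be negative because it measures how different Q is from P.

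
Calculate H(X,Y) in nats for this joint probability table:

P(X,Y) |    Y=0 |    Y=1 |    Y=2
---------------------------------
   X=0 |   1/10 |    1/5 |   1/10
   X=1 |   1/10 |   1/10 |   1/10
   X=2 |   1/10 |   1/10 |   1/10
2.1640 nats

Joint entropy is H(X,Y) = -Σ_{x,y} p(x,y) log p(x,y).

Summing over all non-zero entries:
H(X,Y) = -[1/10·log_e(1/10) + 1/5·log_e(1/5) + 1/10·log_e(1/10) + 1/10·log_e(1/10) + 1/10·log_e(1/10) + 1/10·log_e(1/10) + 1/10·log_e(1/10) + 1/10·log_e(1/10) + 1/10·log_e(1/10)]
H(X,Y) = 2.1640 nats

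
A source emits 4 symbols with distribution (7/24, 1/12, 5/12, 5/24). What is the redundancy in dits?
0.0557 dits

Redundancy measures how far a source is from maximum entropy:
R = H_max - H(X)

Maximum entropy for 4 symbols: H_max = log_10(4) = 0.6021 dits
Actual entropy: H(X) = 0.5464 dits
Redundancy: R = 0.6021 - 0.5464 = 0.0557 dits

This redundancy represents potential for compression: the source could be compressed by 0.0557 dits per symbol.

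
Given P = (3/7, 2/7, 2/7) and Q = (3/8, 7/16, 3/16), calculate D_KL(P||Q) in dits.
0.0242 dits

KL divergence: D_KL(P||Q) = Σ p(x) log(p(x)/q(x))

Computing term by term:
  x=0: 3/7 × log_10[(3/7)/(3/8)] = 3/7 × 0.0580 = 0.0249
  x=1: 2/7 × log_10[(2/7)/(7/16)] = 2/7 × -0.1850 = -0.0529
  x=2: 2/7 × log_10[(2/7)/(3/16)] = 2/7 × 0.1829 = 0.0523

D_KL(P||Q) = 0.0242 dits

Note: KL divergence is always non-negative and equals 0 iff P = Q.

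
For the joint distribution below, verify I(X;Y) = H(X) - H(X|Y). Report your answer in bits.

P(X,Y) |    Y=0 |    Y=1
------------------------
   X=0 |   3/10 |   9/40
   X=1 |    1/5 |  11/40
I(X;Y) = 0.0163 bits

Mutual information has multiple equivalent forms:
- I(X;Y) = H(X) - H(X|Y)
- I(X;Y) = H(Y) - H(Y|X)
- I(X;Y) = H(X) + H(Y) - H(X,Y)

Computing all quantities:
H(X) = 0.9982, H(Y) = 1.0000, H(X,Y) = 1.9819
H(X|Y) = 0.9819, H(Y|X) = 0.9837

Verification:
H(X) - H(X|Y) = 0.9982 - 0.9819 = 0.0163
H(Y) - H(Y|X) = 1.0000 - 0.9837 = 0.0163
H(X) + H(Y) - H(X,Y) = 0.9982 + 1.0000 - 1.9819 = 0.0163

All forms give I(X;Y) = 0.0163 bits. ✓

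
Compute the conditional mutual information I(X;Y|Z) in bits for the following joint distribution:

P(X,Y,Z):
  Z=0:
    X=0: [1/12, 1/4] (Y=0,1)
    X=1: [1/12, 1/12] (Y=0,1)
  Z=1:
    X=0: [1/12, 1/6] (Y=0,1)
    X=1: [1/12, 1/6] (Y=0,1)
0.0221 bits

Conditional mutual information: I(X;Y|Z) = H(X|Z) + H(Y|Z) - H(X,Y|Z)

H(Z) = 1.0000
H(X,Z) = 1.9591 → H(X|Z) = 0.9591
H(Y,Z) = 1.9183 → H(Y|Z) = 0.9183
H(X,Y,Z) = 2.8554 → H(X,Y|Z) = 1.8554

I(X;Y|Z) = 0.9591 + 0.9183 - 1.8554 = 0.0221 bits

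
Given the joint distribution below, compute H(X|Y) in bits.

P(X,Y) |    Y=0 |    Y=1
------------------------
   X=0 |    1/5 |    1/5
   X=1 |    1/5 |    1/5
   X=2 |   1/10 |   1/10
1.5219 bits

Using the chain rule: H(X|Y) = H(X,Y) - H(Y)

First, compute H(X,Y) = 2.5219 bits

Marginal P(Y) = (1/2, 1/2)
H(Y) = 1.0000 bits

H(X|Y) = H(X,Y) - H(Y) = 2.5219 - 1.0000 = 1.5219 bits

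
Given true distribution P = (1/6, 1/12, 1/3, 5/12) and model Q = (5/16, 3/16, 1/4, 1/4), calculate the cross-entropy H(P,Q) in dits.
0.5963 dits

Cross-entropy: H(P,Q) = -Σ p(x) log q(x)

Alternatively: H(P,Q) = H(P) + D_KL(P||Q)
H(P) = 0.5371 dits
D_KL(P||Q) = 0.0592 dits

H(P,Q) = 0.5371 + 0.0592 = 0.5963 dits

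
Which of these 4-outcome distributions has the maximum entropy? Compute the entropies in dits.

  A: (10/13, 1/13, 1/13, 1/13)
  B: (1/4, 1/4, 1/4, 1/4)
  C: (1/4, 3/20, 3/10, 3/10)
B

For a discrete distribution over n outcomes, entropy is maximized by the uniform distribution.

Computing entropies:
H(A) = 0.3447 dits
H(B) = 0.6021 dits
H(C) = 0.5878 dits

The uniform distribution (where all probabilities equal 1/4) achieves the maximum entropy of log_10(4) = 0.6021 dits.

Distribution B has the highest entropy.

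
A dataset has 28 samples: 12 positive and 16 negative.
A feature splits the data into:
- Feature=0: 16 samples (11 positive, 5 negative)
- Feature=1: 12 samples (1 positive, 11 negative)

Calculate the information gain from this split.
0.2959 bits

Information Gain = H(Y) - H(Y|Feature)

Before split:
P(positive) = 12/28 = 0.4286
H(Y) = 0.9852 bits

After split:
Feature=0: H = 0.8960 bits (weight = 16/28)
Feature=1: H = 0.4138 bits (weight = 12/28)
H(Y|Feature) = (16/28)×0.8960 + (12/28)×0.4138 = 0.6894 bits

Information Gain = 0.9852 - 0.6894 = 0.2959 bits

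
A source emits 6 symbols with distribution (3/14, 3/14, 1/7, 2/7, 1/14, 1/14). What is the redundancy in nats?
0.1186 nats

Redundancy measures how far a source is from maximum entropy:
R = H_max - H(X)

Maximum entropy for 6 symbols: H_max = log_e(6) = 1.7918 nats
Actual entropy: H(X) = 1.6731 nats
Redundancy: R = 1.7918 - 1.6731 = 0.1186 nats

This redundancy represents potential for compression: the source could be compressed by 0.1186 nats per symbol.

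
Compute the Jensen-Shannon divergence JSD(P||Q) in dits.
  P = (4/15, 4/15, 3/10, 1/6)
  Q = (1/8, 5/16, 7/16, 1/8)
0.0095 dits

Jensen-Shannon divergence is:
JSD(P||Q) = 0.5 × D_KL(P||M) + 0.5 × D_KL(Q||M)
where M = 0.5 × (P + Q) is the mixture distribution.

M = 0.5 × (4/15, 4/15, 3/10, 1/6) + 0.5 × (1/8, 5/16, 7/16, 1/8) = (0.195833, 0.289583, 0.36875, 0.145833)

D_KL(P||M) = 0.0090 dits
D_KL(Q||M) = 0.0101 dits

JSD(P||Q) = 0.5 × 0.0090 + 0.5 × 0.0101 = 0.0095 dits

Unlike KL divergence, JSD is symmetric and bounded: 0 ≤ JSD ≤ log(2).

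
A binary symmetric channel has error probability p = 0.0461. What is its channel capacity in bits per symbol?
0.7304 bits

For a binary symmetric channel (BSC) with error probability p:
Capacity C = 1 - H(p) bits per symbol

where H(p) = -p log₂(p) - (1-p) log₂(1-p) is the binary entropy function.

H(0.0461) = 0.2696 bits
C = 1 - 0.2696 = 0.7304 bits per symbol

This means we can reliably transmit up to 0.7304 bits of information per channel use.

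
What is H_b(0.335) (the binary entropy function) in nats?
0.6377 nats

The binary entropy function is:
H(p) = -p log(p) - (1-p) log(1-p)

H(0.335) = -0.335 × log_e(0.335) - 0.665 × log_e(0.665)
H(0.335) = 0.6377 nats

Note: Binary entropy is maximized at p=0.5 (H=1 bit) and minimized at p=0 or p=1 (H=0).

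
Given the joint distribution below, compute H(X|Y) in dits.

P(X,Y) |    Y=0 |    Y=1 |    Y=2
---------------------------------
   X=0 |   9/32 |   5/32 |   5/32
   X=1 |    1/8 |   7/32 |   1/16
0.2764 dits

Using the chain rule: H(X|Y) = H(X,Y) - H(Y)

First, compute H(X,Y) = 0.7394 dits

Marginal P(Y) = (13/32, 3/8, 7/32)
H(Y) = 0.4631 dits

H(X|Y) = H(X,Y) - H(Y) = 0.7394 - 0.4631 = 0.2764 dits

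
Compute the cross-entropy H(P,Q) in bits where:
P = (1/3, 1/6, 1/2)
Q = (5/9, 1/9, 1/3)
1.6035 bits

Cross-entropy: H(P,Q) = -Σ p(x) log q(x)

Alternatively: H(P,Q) = H(P) + D_KL(P||Q)
H(P) = 1.4591 bits
D_KL(P||Q) = 0.1443 bits

H(P,Q) = 1.4591 + 0.1443 = 1.6035 bits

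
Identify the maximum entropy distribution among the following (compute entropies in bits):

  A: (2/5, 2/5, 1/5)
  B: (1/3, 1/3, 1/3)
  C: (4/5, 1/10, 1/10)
B

For a discrete distribution over n outcomes, entropy is maximized by the uniform distribution.

Computing entropies:
H(A) = 1.5219 bits
H(B) = 1.5850 bits
H(C) = 0.9219 bits

The uniform distribution (where all probabilities equal 1/3) achieves the maximum entropy of log_2(3) = 1.5850 bits.

Distribution B has the highest entropy.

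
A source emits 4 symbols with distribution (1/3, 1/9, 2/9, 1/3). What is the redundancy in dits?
0.0328 dits

Redundancy measures how far a source is from maximum entropy:
R = H_max - H(X)

Maximum entropy for 4 symbols: H_max = log_10(4) = 0.6021 dits
Actual entropy: H(X) = 0.5693 dits
Redundancy: R = 0.6021 - 0.5693 = 0.0328 dits

This redundancy represents potential for compression: the source could be compressed by 0.0328 dits per symbol.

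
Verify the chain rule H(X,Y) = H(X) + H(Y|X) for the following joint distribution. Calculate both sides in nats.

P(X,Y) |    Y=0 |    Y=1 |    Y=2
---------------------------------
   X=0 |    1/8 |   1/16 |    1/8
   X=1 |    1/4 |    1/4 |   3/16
H(X,Y) = 1.7002, H(X) = 0.6211, H(Y|X) = 1.0791 (all in nats)

Chain rule: H(X,Y) = H(X) + H(Y|X)

Left side — joint entropy directly:
H(X,Y) = -Σ p(x,y) log p(x,y) = 1.7002 nats

Right side — compute H(Y|X) from the conditional distributions:
P(X) = (5/16, 11/16), so H(X) = 0.6211 nats
H(Y|X) = Σ_x P(X=x) · H(Y|X=x):
  P(Y|X=0) = (2/5, 1/5, 2/5), H(Y|X=0) = 1.0549, weight P(X=0) = 5/16
  P(Y|X=1) = (4/11, 4/11, 3/11), H(Y|X=1) = 1.0901, weight P(X=1) = 11/16
H(Y|X) = 1.0791 nats

H(X) + H(Y|X) = 0.6211 + 1.0791 = 1.7002 nats

Both sides equal 1.7002 nats. ✓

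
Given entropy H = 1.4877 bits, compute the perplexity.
2.8044

Perplexity is 2^H (or exp(H) for natural log).

H = 1.4877 bits
Perplexity = 2^1.4877 = 2.8044

Interpretation: The model's uncertainty is equivalent to choosing uniformly among 2.8 options.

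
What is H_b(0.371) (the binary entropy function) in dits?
0.2864 dits

The binary entropy function is:
H(p) = -p log(p) - (1-p) log(1-p)

H(0.371) = -0.371 × log_10(0.371) - 0.629 × log_10(0.629)
H(0.371) = 0.2864 dits

Note: Binary entropy is maximized at p=0.5 (H=1 bit) and minimized at p=0 or p=1 (H=0).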